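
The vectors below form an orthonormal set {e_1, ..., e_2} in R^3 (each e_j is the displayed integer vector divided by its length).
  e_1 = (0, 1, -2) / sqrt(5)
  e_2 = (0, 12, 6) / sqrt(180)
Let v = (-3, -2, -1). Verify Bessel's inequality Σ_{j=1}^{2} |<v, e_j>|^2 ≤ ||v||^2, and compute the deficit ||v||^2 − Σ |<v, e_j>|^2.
Σ |<v, e_j>|^2 = 5; ||v||^2 = 14; deficit = 9

Write each e_j = u_j / sqrt(<u_j, u_j>) where u_j is the displayed integer vector. Then <v, e_j> = <v, u_j> / sqrt(<u_j, u_j>), so |<v, e_j>|^2 = <v, u_j>^2 / <u_j, u_j>.
Coefficients: <v, e_1> = 0/sqrt(5), <v, e_2> = -30/sqrt(180).
Square and sum: Σ |<v, e_j>|^2 = 5.
Compute ||v||^2 = v·v = 14.
Deficit = 14 − 5 = 9 ≥ 0, confirming Bessel's inequality. (The deficit equals ||v − Σ <v,e_j> e_j||^2, the squared distance from v to span{e_j}.)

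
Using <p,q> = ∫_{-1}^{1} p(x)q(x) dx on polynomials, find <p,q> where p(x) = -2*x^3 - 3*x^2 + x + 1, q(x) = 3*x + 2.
<p,q> = -2/5

Expand the product: p(x)·q(x) = -6*x^4 - 13*x^3 - 3*x^2 + 5*x + 2.
∫_{-1}^{1} of each monomial x^k gives [2/(k+1) if k even, 0 if k odd]. Integrating term-by-term (or equivalently evaluating the antiderivative F(x) = -6*x^5/5 - 13*x^4/4 - x^3 + 5*x^2/2 + 2*x at the endpoints):
  F(1) − F(−1) = -19/20 − (-11/20) = -2/5.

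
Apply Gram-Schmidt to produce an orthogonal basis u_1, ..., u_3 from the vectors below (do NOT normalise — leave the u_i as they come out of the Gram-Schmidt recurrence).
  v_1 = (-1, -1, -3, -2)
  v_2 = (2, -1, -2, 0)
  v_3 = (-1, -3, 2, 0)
Orthogonal basis:
  u_1 = (-1, -1, -3, -2)
  u_2 = (7/3, -2/3, -1, 2/3)
  u_3 = (-43/110, -184/55, 141/110, -3/55)

Apply the Gram-Schmidt recurrence
  u_1 = v_1
  u_i = v_i − Σ_{j<i} ((v_i · u_j) / (u_j · u_j)) · u_j.

Step by step this gives:
  u_1 = (-1, -1, -3, -2)
  u_2 = (7/3, -2/3, -1, 2/3)
  u_3 = (-43/110, -184/55, 141/110, -3/55)

Orthogonality check:
  u_2 · u_1 = 0 (should be 0)
  u_3 · u_1 = 0 (should be 0)
  u_3 · u_2 = 0 (should be 0)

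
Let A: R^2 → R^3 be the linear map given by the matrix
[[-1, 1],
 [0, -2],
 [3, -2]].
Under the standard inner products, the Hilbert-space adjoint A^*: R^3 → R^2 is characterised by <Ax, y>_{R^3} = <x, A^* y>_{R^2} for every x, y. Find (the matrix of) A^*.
A^* = A^T =
[[-1, 0, 3],
 [1, -2, -2]]

For real matrices with standard dot products, the defining identity <Ax, y> = <x, A^* y> gives (Ax)^T y = x^T (A^*) y, i.e. x^T A^T y = x^T (A^*) y. Since this holds for all x, y, we must have A^* = A^T. Therefore
A^* =
[[-1, 0, 3],
 [1, -2, -2]].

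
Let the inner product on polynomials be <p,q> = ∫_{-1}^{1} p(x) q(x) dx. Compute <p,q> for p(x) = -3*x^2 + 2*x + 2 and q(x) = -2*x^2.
<p,q> = -4/15

Expand the product: p(x)·q(x) = 6*x^4 - 4*x^3 - 4*x^2.
∫_{-1}^{1} of each monomial x^k gives [2/(k+1) if k even, 0 if k odd]. Integrating term-by-term (or equivalently evaluating the antiderivative F(x) = 6*x^5/5 - x^4 - 4*x^3/3 at the endpoints):
  F(1) − F(−1) = -17/15 − (-13/15) = -4/15.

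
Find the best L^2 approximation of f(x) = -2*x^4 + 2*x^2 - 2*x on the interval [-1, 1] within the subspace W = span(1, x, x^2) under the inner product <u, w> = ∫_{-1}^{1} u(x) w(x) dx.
g(x) = 2*x^2/7 - 2*x + 6/35

The best approximation g ∈ W is the orthogonal projection of f onto W. Writing g = a_0 + a_1 x + a_2 x^2, the coefficients solve the normal equations G · a = b where
  G_{ij} = <φ_i, φ_j> and b_i = <f, φ_i>, with φ_0 = 1, φ_1 = x, φ_2 = x^2.
G =
  [2, 0, 2/3]
  [0, 2/3, 0]
  [2/3, 0, 2/5],
b = (8/15, -4/3, 8/35).
Solving gives a_0 = 6/35, a_1 = -2, a_2 = 2/7, so
  g(x) = 2*x^2/7 - 2*x + 6/35.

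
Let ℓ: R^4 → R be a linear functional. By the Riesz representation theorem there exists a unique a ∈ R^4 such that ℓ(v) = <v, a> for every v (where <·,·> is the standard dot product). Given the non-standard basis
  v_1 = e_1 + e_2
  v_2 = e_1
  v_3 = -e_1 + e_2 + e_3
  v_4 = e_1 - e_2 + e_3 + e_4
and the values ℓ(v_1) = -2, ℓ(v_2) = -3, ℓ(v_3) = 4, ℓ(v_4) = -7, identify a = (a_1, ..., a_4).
a = (-3, 1, 0, -3)

Write a = (a_1, ..., a_4) in the standard basis. For each basis vector v_i, ℓ(v_i) = <v_i, a> is a linear equation in the a_j's. Collect the n equations into a matrix system V a = ℓ, where row i of V is v_i (expressed in the standard basis). Since V is invertible (lower-triangular with 1s on the diagonal, up to permutation), solve by back-substitution:
  V =
[[1, 1, 0, 0],
 [1, 0, 0, 0],
 [-1, 1, 1, 0],
 [1, -1, 1, 1]]
  V a = (-2, -3, 4, -7)
Solving gives a = (-3, 1, 0, -3).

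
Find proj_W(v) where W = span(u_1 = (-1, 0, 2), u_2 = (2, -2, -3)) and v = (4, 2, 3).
proj_W(v) = (-4/7, 6/7, 5/7)

Set up U = [u_1 | ... | u_2] ∈ R^(3×2). The projector onto W = col(U) is P = U (U^T U)^(-1) U^T.
Compute U^T U =
  [5, -8]
  [-8, 17],
and U^T v = (2, -5).
Solve U^T U · c = U^T v for the coefficients: c = (-2/7, -3/7). The projection is proj_W(v) = U c.
Check: (v - proj_W(v)) · u_1 = 0  (should be 0).
Check: (v - proj_W(v)) · u_2 = 0  (should be 0).
Result: proj_W(v) = (-4/7, 6/7, 5/7).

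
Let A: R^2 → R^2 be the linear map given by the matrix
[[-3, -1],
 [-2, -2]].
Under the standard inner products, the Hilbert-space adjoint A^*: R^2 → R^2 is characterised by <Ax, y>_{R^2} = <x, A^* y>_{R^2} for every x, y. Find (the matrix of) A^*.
A^* = A^T =
[[-3, -2],
 [-1, -2]]

For real matrices with standard dot products, the defining identity <Ax, y> = <x, A^* y> gives (Ax)^T y = x^T (A^*) y, i.e. x^T A^T y = x^T (A^*) y. Since this holds for all x, y, we must have A^* = A^T. Therefore
A^* =
[[-3, -2],
 [-1, -2]].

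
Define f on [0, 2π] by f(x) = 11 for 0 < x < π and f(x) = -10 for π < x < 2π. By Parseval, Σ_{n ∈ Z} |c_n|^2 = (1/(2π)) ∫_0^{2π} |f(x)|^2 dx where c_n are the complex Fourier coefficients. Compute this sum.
Σ |c_n|^2 = 221/2

Parseval equates the L^2 energy of f (normalised by 1/(2π)) with the ℓ^2 sum of its Fourier coefficients: (1/(2π)) ∫_0^{2π} |f|^2 = Σ |c_n|^2.
Compute the left side: (1/(2π)) [∫_0^π 11^2 dx + ∫_π^{2π} (-10)^2 dx] = (1/(2π)) · (121π + 100π) = (121 + 100)/2 = 221/2.
So Σ_{n ∈ Z} |c_n|^2 = 221/2.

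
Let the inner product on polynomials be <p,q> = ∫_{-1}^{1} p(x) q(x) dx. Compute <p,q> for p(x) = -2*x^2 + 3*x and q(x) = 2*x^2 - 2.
<p,q> = 16/15

Expand the product: p(x)·q(x) = -4*x^4 + 6*x^3 + 4*x^2 - 6*x.
∫_{-1}^{1} of each monomial x^k gives [2/(k+1) if k even, 0 if k odd]. Integrating term-by-term (or equivalently evaluating the antiderivative F(x) = -4*x^5/5 + 3*x^4/2 + 4*x^3/3 - 3*x^2 at the endpoints):
  F(1) − F(−1) = -29/30 − (-61/30) = 16/15.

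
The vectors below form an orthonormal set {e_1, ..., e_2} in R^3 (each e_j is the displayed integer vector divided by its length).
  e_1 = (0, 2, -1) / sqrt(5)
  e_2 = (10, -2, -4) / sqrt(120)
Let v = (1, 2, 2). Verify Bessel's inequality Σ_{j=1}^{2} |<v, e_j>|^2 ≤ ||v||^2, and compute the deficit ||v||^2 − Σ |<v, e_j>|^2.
Σ |<v, e_j>|^2 = 5/6; ||v||^2 = 9; deficit = 49/6

Write each e_j = u_j / sqrt(<u_j, u_j>) where u_j is the displayed integer vector. Then <v, e_j> = <v, u_j> / sqrt(<u_j, u_j>), so |<v, e_j>|^2 = <v, u_j>^2 / <u_j, u_j>.
Coefficients: <v, e_1> = 2/sqrt(5), <v, e_2> = -2/sqrt(120).
Square and sum: Σ |<v, e_j>|^2 = 5/6.
Compute ||v||^2 = v·v = 9.
Deficit = 9 − 5/6 = 49/6 ≥ 0, confirming Bessel's inequality. (The deficit equals ||v − Σ <v,e_j> e_j||^2, the squared distance from v to span{e_j}.)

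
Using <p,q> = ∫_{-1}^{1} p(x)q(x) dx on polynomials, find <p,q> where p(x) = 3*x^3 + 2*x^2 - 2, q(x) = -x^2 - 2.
<p,q> = 88/15

Expand the product: p(x)·q(x) = -3*x^5 - 2*x^4 - 6*x^3 - 2*x^2 + 4.
∫_{-1}^{1} of each monomial x^k gives [2/(k+1) if k even, 0 if k odd]. Integrating term-by-term (or equivalently evaluating the antiderivative F(x) = -x^6/2 - 2*x^5/5 - 3*x^4/2 - 2*x^3/3 + 4*x at the endpoints):
  F(1) − F(−1) = 14/15 − (-74/15) = 88/15.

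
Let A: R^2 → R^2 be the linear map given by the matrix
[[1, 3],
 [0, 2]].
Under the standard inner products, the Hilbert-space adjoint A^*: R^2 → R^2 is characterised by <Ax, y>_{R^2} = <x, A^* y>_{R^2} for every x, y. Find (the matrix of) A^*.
A^* = A^T =
[[1, 0],
 [3, 2]]

For real matrices with standard dot products, the defining identity <Ax, y> = <x, A^* y> gives (Ax)^T y = x^T (A^*) y, i.e. x^T A^T y = x^T (A^*) y. Since this holds for all x, y, we must have A^* = A^T. Therefore
A^* =
[[1, 0],
 [3, 2]].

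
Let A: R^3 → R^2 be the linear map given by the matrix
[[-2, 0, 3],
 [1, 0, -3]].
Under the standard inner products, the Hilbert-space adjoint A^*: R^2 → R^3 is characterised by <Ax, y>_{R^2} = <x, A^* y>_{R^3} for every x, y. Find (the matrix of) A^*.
A^* = A^T =
[[-2, 1],
 [0, 0],
 [3, -3]]

For real matrices with standard dot products, the defining identity <Ax, y> = <x, A^* y> gives (Ax)^T y = x^T (A^*) y, i.e. x^T A^T y = x^T (A^*) y. Since this holds for all x, y, we must have A^* = A^T. Therefore
A^* =
[[-2, 1],
 [0, 0],
 [3, -3]].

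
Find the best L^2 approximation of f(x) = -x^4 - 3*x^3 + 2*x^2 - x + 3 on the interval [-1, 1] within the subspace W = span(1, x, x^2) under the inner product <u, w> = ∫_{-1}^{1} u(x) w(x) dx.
g(x) = 8*x^2/7 - 14*x/5 + 108/35

The best approximation g ∈ W is the orthogonal projection of f onto W. Writing g = a_0 + a_1 x + a_2 x^2, the coefficients solve the normal equations G · a = b where
  G_{ij} = <φ_i, φ_j> and b_i = <f, φ_i>, with φ_0 = 1, φ_1 = x, φ_2 = x^2.
G =
  [2, 0, 2/3]
  [0, 2/3, 0]
  [2/3, 0, 2/5],
b = (104/15, -28/15, 88/35).
Solving gives a_0 = 108/35, a_1 = -14/5, a_2 = 8/7, so
  g(x) = 8*x^2/7 - 14*x/5 + 108/35.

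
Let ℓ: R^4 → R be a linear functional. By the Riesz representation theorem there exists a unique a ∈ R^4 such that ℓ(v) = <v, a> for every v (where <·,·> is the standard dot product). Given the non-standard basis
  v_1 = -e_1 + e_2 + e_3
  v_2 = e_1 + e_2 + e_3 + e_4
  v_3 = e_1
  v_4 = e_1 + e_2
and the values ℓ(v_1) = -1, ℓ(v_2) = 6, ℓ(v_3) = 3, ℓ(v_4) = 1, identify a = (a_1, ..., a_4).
a = (3, -2, 4, 1)

Write a = (a_1, ..., a_4) in the standard basis. For each basis vector v_i, ℓ(v_i) = <v_i, a> is a linear equation in the a_j's. Collect the n equations into a matrix system V a = ℓ, where row i of V is v_i (expressed in the standard basis). Since V is invertible (lower-triangular with 1s on the diagonal, up to permutation), solve by back-substitution:
  V =
[[-1, 1, 1, 0],
 [1, 1, 1, 1],
 [1, 0, 0, 0],
 [1, 1, 0, 0]]
  V a = (-1, 6, 3, 1)
Solving gives a = (3, -2, 4, 1).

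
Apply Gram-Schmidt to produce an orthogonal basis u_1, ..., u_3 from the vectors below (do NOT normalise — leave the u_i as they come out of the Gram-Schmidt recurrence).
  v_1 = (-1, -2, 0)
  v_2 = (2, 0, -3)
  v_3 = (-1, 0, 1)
Orthogonal basis:
  u_1 = (-1, -2, 0)
  u_2 = (8/5, -4/5, -3)
  u_3 = (-12/61, 6/61, -8/61)

Apply the Gram-Schmidt recurrence
  u_1 = v_1
  u_i = v_i − Σ_{j<i} ((v_i · u_j) / (u_j · u_j)) · u_j.

Step by step this gives:
  u_1 = (-1, -2, 0)
  u_2 = (8/5, -4/5, -3)
  u_3 = (-12/61, 6/61, -8/61)

Orthogonality check:
  u_2 · u_1 = 0 (should be 0)
  u_3 · u_1 = 0 (should be 0)
  u_3 · u_2 = 0 (should be 0)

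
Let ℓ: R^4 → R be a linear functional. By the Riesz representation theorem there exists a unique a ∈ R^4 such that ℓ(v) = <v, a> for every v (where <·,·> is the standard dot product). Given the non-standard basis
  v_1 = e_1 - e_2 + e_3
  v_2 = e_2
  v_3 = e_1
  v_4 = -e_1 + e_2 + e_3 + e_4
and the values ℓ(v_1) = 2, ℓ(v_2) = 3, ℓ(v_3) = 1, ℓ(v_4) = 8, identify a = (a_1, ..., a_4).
a = (1, 3, 4, 2)

Write a = (a_1, ..., a_4) in the standard basis. For each basis vector v_i, ℓ(v_i) = <v_i, a> is a linear equation in the a_j's. Collect the n equations into a matrix system V a = ℓ, where row i of V is v_i (expressed in the standard basis). Since V is invertible (lower-triangular with 1s on the diagonal, up to permutation), solve by back-substitution:
  V =
[[1, -1, 1, 0],
 [0, 1, 0, 0],
 [1, 0, 0, 0],
 [-1, 1, 1, 1]]
  V a = (2, 3, 1, 8)
Solving gives a = (1, 3, 4, 2).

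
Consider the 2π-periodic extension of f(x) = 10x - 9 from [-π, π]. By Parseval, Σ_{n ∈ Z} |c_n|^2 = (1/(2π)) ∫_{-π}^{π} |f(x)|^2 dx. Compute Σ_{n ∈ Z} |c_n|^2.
Σ |c_n|^2 = 100π^2/3 + 81

Expand and integrate term by term over [-π, π]:
  ∫ (10x)^2 dx = 100·(2π^3/3); ∫ 2·10·(-9)·x dx = 0 (odd integrand); ∫ (-9)^2 dx = 81·2π.
So (1/(2π)) ∫_{-π}^{π} (10x - 9)^2 dx = 100π^2/3 + 81 = 100π^2/3 + 81.
Parseval ⇒ Σ |c_n|^2 = 100π^2/3 + 81.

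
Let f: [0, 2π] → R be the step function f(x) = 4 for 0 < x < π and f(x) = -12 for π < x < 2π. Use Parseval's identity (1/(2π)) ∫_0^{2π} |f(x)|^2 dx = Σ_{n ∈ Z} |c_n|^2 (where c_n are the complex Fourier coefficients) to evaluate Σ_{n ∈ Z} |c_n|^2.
Σ |c_n|^2 = 80

Parseval equates the L^2 energy of f (normalised by 1/(2π)) with the ℓ^2 sum of its Fourier coefficients: (1/(2π)) ∫_0^{2π} |f|^2 = Σ |c_n|^2.
Compute the left side: (1/(2π)) [∫_0^π 4^2 dx + ∫_π^{2π} (-12)^2 dx] = (1/(2π)) · (16π + 144π) = (16 + 144)/2 = 80.
So Σ_{n ∈ Z} |c_n|^2 = 80.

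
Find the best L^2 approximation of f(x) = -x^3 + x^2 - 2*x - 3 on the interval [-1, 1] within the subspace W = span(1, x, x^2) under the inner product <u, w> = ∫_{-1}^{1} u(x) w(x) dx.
g(x) = x^2 - 13*x/5 - 3

The best approximation g ∈ W is the orthogonal projection of f onto W. Writing g = a_0 + a_1 x + a_2 x^2, the coefficients solve the normal equations G · a = b where
  G_{ij} = <φ_i, φ_j> and b_i = <f, φ_i>, with φ_0 = 1, φ_1 = x, φ_2 = x^2.
G =
  [2, 0, 2/3]
  [0, 2/3, 0]
  [2/3, 0, 2/5],
b = (-16/3, -26/15, -8/5).
Solving gives a_0 = -3, a_1 = -13/5, a_2 = 1, so
  g(x) = x^2 - 13*x/5 - 3.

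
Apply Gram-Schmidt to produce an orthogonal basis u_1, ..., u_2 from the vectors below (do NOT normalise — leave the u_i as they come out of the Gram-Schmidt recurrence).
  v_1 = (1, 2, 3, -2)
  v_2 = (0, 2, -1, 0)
Orthogonal basis:
  u_1 = (1, 2, 3, -2)
  u_2 = (-1/18, 17/9, -7/6, 1/9)

Apply the Gram-Schmidt recurrence
  u_1 = v_1
  u_i = v_i − Σ_{j<i} ((v_i · u_j) / (u_j · u_j)) · u_j.

Step by step this gives:
  u_1 = (1, 2, 3, -2)
  u_2 = (-1/18, 17/9, -7/6, 1/9)

Orthogonality check:
  u_2 · u_1 = 0 (should be 0)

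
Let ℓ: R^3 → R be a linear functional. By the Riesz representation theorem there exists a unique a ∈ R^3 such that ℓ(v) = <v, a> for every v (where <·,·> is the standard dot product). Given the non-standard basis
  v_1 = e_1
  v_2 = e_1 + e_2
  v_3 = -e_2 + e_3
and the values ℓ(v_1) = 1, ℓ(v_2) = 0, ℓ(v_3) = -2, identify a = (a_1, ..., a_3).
a = (1, -1, -3)

Write a = (a_1, ..., a_3) in the standard basis. For each basis vector v_i, ℓ(v_i) = <v_i, a> is a linear equation in the a_j's. Collect the n equations into a matrix system V a = ℓ, where row i of V is v_i (expressed in the standard basis). Since V is invertible (lower-triangular with 1s on the diagonal, up to permutation), solve by back-substitution:
  V =
[[1, 0, 0],
 [1, 1, 0],
 [0, -1, 1]]
  V a = (1, 0, -2)
Solving gives a = (1, -1, -3).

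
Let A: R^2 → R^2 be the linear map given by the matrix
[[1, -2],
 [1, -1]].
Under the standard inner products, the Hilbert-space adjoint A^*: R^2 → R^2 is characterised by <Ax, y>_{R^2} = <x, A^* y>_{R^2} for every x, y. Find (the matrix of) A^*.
A^* = A^T =
[[1, 1],
 [-2, -1]]

For real matrices with standard dot products, the defining identity <Ax, y> = <x, A^* y> gives (Ax)^T y = x^T (A^*) y, i.e. x^T A^T y = x^T (A^*) y. Since this holds for all x, y, we must have A^* = A^T. Therefore
A^* =
[[1, 1],
 [-2, -1]].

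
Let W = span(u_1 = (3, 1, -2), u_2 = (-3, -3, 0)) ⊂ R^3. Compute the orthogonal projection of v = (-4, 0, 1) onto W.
proj_W(v) = (-3, -1, 2)

Set up U = [u_1 | ... | u_2] ∈ R^(3×2). The projector onto W = col(U) is P = U (U^T U)^(-1) U^T.
Compute U^T U =
  [14, -12]
  [-12, 18],
and U^T v = (-14, 12).
Solve U^T U · c = U^T v for the coefficients: c = (-1, 0). The projection is proj_W(v) = U c.
Check: (v - proj_W(v)) · u_1 = 0  (should be 0).
Check: (v - proj_W(v)) · u_2 = 0  (should be 0).
Result: proj_W(v) = (-3, -1, 2).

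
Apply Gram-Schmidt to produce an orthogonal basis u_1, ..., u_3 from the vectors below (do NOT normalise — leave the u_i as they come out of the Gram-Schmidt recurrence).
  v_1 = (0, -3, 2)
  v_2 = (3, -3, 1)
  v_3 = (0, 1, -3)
Orthogonal basis:
  u_1 = (0, -3, 2)
  u_2 = (3, -6/13, -9/13)
  u_3 = (-1/2, -1, -3/2)

Apply the Gram-Schmidt recurrence
  u_1 = v_1
  u_i = v_i − Σ_{j<i} ((v_i · u_j) / (u_j · u_j)) · u_j.

Step by step this gives:
  u_1 = (0, -3, 2)
  u_2 = (3, -6/13, -9/13)
  u_3 = (-1/2, -1, -3/2)

Orthogonality check:
  u_2 · u_1 = 0 (should be 0)
  u_3 · u_1 = 0 (should be 0)
  u_3 · u_2 = 0 (should be 0)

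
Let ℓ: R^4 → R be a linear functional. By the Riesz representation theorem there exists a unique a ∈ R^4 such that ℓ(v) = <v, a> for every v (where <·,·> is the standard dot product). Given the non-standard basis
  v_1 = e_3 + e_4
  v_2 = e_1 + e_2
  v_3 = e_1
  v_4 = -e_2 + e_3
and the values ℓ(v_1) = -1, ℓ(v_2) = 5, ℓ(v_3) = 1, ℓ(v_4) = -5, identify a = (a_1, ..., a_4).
a = (1, 4, -1, 0)

Write a = (a_1, ..., a_4) in the standard basis. For each basis vector v_i, ℓ(v_i) = <v_i, a> is a linear equation in the a_j's. Collect the n equations into a matrix system V a = ℓ, where row i of V is v_i (expressed in the standard basis). Since V is invertible (lower-triangular with 1s on the diagonal, up to permutation), solve by back-substitution:
  V =
[[0, 0, 1, 1],
 [1, 1, 0, 0],
 [1, 0, 0, 0],
 [0, -1, 1, 0]]
  V a = (-1, 5, 1, -5)
Solving gives a = (1, 4, -1, 0).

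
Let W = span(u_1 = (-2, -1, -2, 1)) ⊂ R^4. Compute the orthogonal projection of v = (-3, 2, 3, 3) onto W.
proj_W(v) = (-1/5, -1/10, -1/5, 1/10)

Set up U = [u_1 | ... | u_1] ∈ R^(4×1). The projector onto W = col(U) is P = U (U^T U)^(-1) U^T.
Compute U^T U =
  [10],
and U^T v = (1).
Solve U^T U · c = U^T v for the coefficients: c = (1/10). The projection is proj_W(v) = U c.
Check: (v - proj_W(v)) · u_1 = 0  (should be 0).
Result: proj_W(v) = (-1/5, -1/10, -1/5, 1/10).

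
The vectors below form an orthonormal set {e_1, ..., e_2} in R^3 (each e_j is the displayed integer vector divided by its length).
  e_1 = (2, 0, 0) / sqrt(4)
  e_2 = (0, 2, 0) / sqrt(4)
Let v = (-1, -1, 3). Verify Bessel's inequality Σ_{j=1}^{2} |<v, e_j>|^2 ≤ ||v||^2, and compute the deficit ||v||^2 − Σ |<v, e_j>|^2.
Σ |<v, e_j>|^2 = 2; ||v||^2 = 11; deficit = 9

Write each e_j = u_j / sqrt(<u_j, u_j>) where u_j is the displayed integer vector. Then <v, e_j> = <v, u_j> / sqrt(<u_j, u_j>), so |<v, e_j>|^2 = <v, u_j>^2 / <u_j, u_j>.
Coefficients: <v, e_1> = -2/sqrt(4), <v, e_2> = -2/sqrt(4).
Square and sum: Σ |<v, e_j>|^2 = 2.
Compute ||v||^2 = v·v = 11.
Deficit = 11 − 2 = 9 ≥ 0, confirming Bessel's inequality. (The deficit equals ||v − Σ <v,e_j> e_j||^2, the squared distance from v to span{e_j}.)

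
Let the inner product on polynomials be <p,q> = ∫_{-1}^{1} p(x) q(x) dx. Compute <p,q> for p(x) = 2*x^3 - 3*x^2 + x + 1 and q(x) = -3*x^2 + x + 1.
<p,q> = 46/15

Expand the product: p(x)·q(x) = -6*x^5 + 11*x^4 - 4*x^3 - 5*x^2 + 2*x + 1.
∫_{-1}^{1} of each monomial x^k gives [2/(k+1) if k even, 0 if k odd]. Integrating term-by-term (or equivalently evaluating the antiderivative F(x) = -x^6 + 11*x^5/5 - x^4 - 5*x^3/3 + x^2 + x at the endpoints):
  F(1) − F(−1) = 8/15 − (-38/15) = 46/15.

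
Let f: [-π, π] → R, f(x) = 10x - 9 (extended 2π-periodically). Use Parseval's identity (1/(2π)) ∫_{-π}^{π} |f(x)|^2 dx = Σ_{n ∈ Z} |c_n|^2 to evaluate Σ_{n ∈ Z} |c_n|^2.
Σ |c_n|^2 = 100π^2/3 + 81

Expand and integrate term by term over [-π, π]:
  ∫ (10x)^2 dx = 100·(2π^3/3); ∫ 2·10·(-9)·x dx = 0 (odd integrand); ∫ (-9)^2 dx = 81·2π.
So (1/(2π)) ∫_{-π}^{π} (10x - 9)^2 dx = 100π^2/3 + 81 = 100π^2/3 + 81.
Parseval ⇒ Σ |c_n|^2 = 100π^2/3 + 81.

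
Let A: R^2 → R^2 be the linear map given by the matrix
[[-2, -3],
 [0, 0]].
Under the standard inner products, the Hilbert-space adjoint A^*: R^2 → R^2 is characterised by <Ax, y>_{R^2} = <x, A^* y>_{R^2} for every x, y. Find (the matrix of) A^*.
A^* = A^T =
[[-2, 0],
 [-3, 0]]

For real matrices with standard dot products, the defining identity <Ax, y> = <x, A^* y> gives (Ax)^T y = x^T (A^*) y, i.e. x^T A^T y = x^T (A^*) y. Since this holds for all x, y, we must have A^* = A^T. Therefore
A^* =
[[-2, 0],
 [-3, 0]].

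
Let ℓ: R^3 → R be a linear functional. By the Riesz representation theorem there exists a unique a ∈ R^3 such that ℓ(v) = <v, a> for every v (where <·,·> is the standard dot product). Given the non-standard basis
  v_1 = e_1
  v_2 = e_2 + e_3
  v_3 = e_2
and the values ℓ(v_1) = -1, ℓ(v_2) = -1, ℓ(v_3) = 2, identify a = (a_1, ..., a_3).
a = (-1, 2, -3)

Write a = (a_1, ..., a_3) in the standard basis. For each basis vector v_i, ℓ(v_i) = <v_i, a> is a linear equation in the a_j's. Collect the n equations into a matrix system V a = ℓ, where row i of V is v_i (expressed in the standard basis). Since V is invertible (lower-triangular with 1s on the diagonal, up to permutation), solve by back-substitution:
  V =
[[1, 0, 0],
 [0, 1, 1],
 [0, 1, 0]]
  V a = (-1, -1, 2)
Solving gives a = (-1, 2, -3).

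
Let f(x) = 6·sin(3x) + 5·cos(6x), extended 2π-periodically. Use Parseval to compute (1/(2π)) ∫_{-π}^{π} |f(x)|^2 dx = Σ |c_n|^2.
Σ |c_n|^2 = 61/2

Expand |f|^2 and use orthogonality of {sin(nx), cos(mx)} on [-π, π]:
  ∫_{-π}^{π} sin(nx)^2 dx = π, ∫ cos(mx)^2 dx = π, and cross terms integrate to 0.
So ∫_{-π}^{π} f(x)^2 dx = 6^2 · π + 5^2 · π = (36 + 25)π.
Divide by 2π: (36 + 25)/2 = 61/2.
By Parseval, this equals Σ |c_n|^2.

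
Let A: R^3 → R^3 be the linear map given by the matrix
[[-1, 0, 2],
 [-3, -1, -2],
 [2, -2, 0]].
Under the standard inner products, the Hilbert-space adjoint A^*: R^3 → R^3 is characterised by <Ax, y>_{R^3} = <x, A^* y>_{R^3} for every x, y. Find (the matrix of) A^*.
A^* = A^T =
[[-1, -3, 2],
 [0, -1, -2],
 [2, -2, 0]]

For real matrices with standard dot products, the defining identity <Ax, y> = <x, A^* y> gives (Ax)^T y = x^T (A^*) y, i.e. x^T A^T y = x^T (A^*) y. Since this holds for all x, y, we must have A^* = A^T. Therefore
A^* =
[[-1, -3, 2],
 [0, -1, -2],
 [2, -2, 0]].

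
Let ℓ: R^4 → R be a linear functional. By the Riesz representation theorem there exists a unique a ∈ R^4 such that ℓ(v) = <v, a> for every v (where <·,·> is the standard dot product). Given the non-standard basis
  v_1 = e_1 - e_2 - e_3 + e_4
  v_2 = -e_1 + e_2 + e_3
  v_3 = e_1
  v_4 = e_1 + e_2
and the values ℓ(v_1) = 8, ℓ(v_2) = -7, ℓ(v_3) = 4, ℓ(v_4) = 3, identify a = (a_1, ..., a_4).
a = (4, -1, -2, 1)

Write a = (a_1, ..., a_4) in the standard basis. For each basis vector v_i, ℓ(v_i) = <v_i, a> is a linear equation in the a_j's. Collect the n equations into a matrix system V a = ℓ, where row i of V is v_i (expressed in the standard basis). Since V is invertible (lower-triangular with 1s on the diagonal, up to permutation), solve by back-substitution:
  V =
[[1, -1, -1, 1],
 [-1, 1, 1, 0],
 [1, 0, 0, 0],
 [1, 1, 0, 0]]
  V a = (8, -7, 4, 3)
Solving gives a = (4, -1, -2, 1).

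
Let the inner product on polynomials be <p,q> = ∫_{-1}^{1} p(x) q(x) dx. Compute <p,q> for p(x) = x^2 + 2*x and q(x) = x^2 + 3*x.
<p,q> = 22/5

Expand the product: p(x)·q(x) = x^4 + 5*x^3 + 6*x^2.
∫_{-1}^{1} of each monomial x^k gives [2/(k+1) if k even, 0 if k odd]. Integrating term-by-term (or equivalently evaluating the antiderivative F(x) = x^5/5 + 5*x^4/4 + 2*x^3 at the endpoints):
  F(1) − F(−1) = 69/20 − (-19/20) = 22/5.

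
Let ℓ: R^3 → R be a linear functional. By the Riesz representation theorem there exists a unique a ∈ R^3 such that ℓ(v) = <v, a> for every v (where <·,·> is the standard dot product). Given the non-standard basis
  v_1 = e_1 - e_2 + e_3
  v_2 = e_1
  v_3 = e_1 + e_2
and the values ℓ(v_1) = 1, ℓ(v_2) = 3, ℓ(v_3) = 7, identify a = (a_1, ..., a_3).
a = (3, 4, 2)

Write a = (a_1, ..., a_3) in the standard basis. For each basis vector v_i, ℓ(v_i) = <v_i, a> is a linear equation in the a_j's. Collect the n equations into a matrix system V a = ℓ, where row i of V is v_i (expressed in the standard basis). Since V is invertible (lower-triangular with 1s on the diagonal, up to permutation), solve by back-substitution:
  V =
[[1, -1, 1],
 [1, 0, 0],
 [1, 1, 0]]
  V a = (1, 3, 7)
Solving gives a = (3, 4, 2).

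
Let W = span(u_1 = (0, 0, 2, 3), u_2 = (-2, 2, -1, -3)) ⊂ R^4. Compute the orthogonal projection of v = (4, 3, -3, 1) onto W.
proj_W(v) = (118/113, -118/113, -93/113, -51/113)

Set up U = [u_1 | ... | u_2] ∈ R^(4×2). The projector onto W = col(U) is P = U (U^T U)^(-1) U^T.
Compute U^T U =
  [13, -11]
  [-11, 18],
and U^T v = (-3, -2).
Solve U^T U · c = U^T v for the coefficients: c = (-76/113, -59/113). The projection is proj_W(v) = U c.
Check: (v - proj_W(v)) · u_1 = 0  (should be 0).
Check: (v - proj_W(v)) · u_2 = 0  (should be 0).
Result: proj_W(v) = (118/113, -118/113, -93/113, -51/113).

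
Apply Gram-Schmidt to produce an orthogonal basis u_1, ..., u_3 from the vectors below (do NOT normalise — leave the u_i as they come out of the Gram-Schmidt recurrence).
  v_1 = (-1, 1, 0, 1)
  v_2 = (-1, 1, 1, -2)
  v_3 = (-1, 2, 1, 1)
Orthogonal basis:
  u_1 = (-1, 1, 0, 1)
  u_2 = (-1, 1, 1, -2)
  u_3 = (13/21, 8/21, 5/7, 5/21)

Apply the Gram-Schmidt recurrence
  u_1 = v_1
  u_i = v_i − Σ_{j<i} ((v_i · u_j) / (u_j · u_j)) · u_j.

Step by step this gives:
  u_1 = (-1, 1, 0, 1)
  u_2 = (-1, 1, 1, -2)
  u_3 = (13/21, 8/21, 5/7, 5/21)

Orthogonality check:
  u_2 · u_1 = 0 (should be 0)
  u_3 · u_1 = 0 (should be 0)
  u_3 · u_2 = 0 (should be 0)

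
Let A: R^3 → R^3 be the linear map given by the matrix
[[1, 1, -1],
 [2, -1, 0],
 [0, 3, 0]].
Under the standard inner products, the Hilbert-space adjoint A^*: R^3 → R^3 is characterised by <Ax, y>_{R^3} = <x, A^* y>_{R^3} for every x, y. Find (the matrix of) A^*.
A^* = A^T =
[[1, 2, 0],
 [1, -1, 3],
 [-1, 0, 0]]

For real matrices with standard dot products, the defining identity <Ax, y> = <x, A^* y> gives (Ax)^T y = x^T (A^*) y, i.e. x^T A^T y = x^T (A^*) y. Since this holds for all x, y, we must have A^* = A^T. Therefore
A^* =
[[1, 2, 0],
 [1, -1, 3],
 [-1, 0, 0]].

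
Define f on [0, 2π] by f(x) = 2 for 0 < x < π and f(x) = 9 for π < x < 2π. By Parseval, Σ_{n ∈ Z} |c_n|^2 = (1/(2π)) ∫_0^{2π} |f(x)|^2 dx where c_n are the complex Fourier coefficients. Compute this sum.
Σ |c_n|^2 = 85/2

Parseval equates the L^2 energy of f (normalised by 1/(2π)) with the ℓ^2 sum of its Fourier coefficients: (1/(2π)) ∫_0^{2π} |f|^2 = Σ |c_n|^2.
Compute the left side: (1/(2π)) [∫_0^π 2^2 dx + ∫_π^{2π} 9^2 dx] = (1/(2π)) · (4π + 81π) = (4 + 81)/2 = 85/2.
So Σ_{n ∈ Z} |c_n|^2 = 85/2.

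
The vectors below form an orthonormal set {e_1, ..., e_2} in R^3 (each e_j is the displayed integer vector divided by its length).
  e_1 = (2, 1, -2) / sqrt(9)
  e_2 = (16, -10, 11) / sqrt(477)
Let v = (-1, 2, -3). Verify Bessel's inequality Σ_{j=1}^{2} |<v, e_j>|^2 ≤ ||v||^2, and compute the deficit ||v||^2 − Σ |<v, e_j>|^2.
Σ |<v, e_j>|^2 = 741/53; ||v||^2 = 14; deficit = 1/53

Write each e_j = u_j / sqrt(<u_j, u_j>) where u_j is the displayed integer vector. Then <v, e_j> = <v, u_j> / sqrt(<u_j, u_j>), so |<v, e_j>|^2 = <v, u_j>^2 / <u_j, u_j>.
Coefficients: <v, e_1> = 6/sqrt(9), <v, e_2> = -69/sqrt(477).
Square and sum: Σ |<v, e_j>|^2 = 741/53.
Compute ||v||^2 = v·v = 14.
Deficit = 14 − 741/53 = 1/53 ≥ 0, confirming Bessel's inequality. (The deficit equals ||v − Σ <v,e_j> e_j||^2, the squared distance from v to span{e_j}.)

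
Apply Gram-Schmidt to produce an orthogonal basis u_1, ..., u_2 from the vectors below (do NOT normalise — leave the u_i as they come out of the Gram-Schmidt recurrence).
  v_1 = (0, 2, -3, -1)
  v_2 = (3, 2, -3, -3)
Orthogonal basis:
  u_1 = (0, 2, -3, -1)
  u_2 = (3, -2/7, 3/7, -13/7)

Apply the Gram-Schmidt recurrence
  u_1 = v_1
  u_i = v_i − Σ_{j<i} ((v_i · u_j) / (u_j · u_j)) · u_j.

Step by step this gives:
  u_1 = (0, 2, -3, -1)
  u_2 = (3, -2/7, 3/7, -13/7)

Orthogonality check:
  u_2 · u_1 = 0 (should be 0)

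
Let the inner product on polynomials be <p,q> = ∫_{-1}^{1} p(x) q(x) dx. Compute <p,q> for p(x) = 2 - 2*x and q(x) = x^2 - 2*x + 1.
<p,q> = 8

Expand the product: p(x)·q(x) = -2*x^3 + 6*x^2 - 6*x + 2.
∫_{-1}^{1} of each monomial x^k gives [2/(k+1) if k even, 0 if k odd]. Integrating term-by-term (or equivalently evaluating the antiderivative F(x) = -x^4/2 + 2*x^3 - 3*x^2 + 2*x at the endpoints):
  F(1) − F(−1) = 1/2 − (-15/2) = 8.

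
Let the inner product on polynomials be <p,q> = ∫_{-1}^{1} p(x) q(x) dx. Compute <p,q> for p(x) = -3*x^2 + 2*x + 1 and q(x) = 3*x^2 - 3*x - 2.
<p,q> = -28/5

Expand the product: p(x)·q(x) = -9*x^4 + 15*x^3 + 3*x^2 - 7*x - 2.
∫_{-1}^{1} of each monomial x^k gives [2/(k+1) if k even, 0 if k odd]. Integrating term-by-term (or equivalently evaluating the antiderivative F(x) = -9*x^5/5 + 15*x^4/4 + x^3 - 7*x^2/2 - 2*x at the endpoints):
  F(1) − F(−1) = -51/20 − (61/20) = -28/5.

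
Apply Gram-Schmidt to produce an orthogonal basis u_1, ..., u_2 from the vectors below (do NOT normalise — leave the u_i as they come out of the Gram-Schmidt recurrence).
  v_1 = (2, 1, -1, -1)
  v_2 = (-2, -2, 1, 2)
Orthogonal basis:
  u_1 = (2, 1, -1, -1)
  u_2 = (4/7, -5/7, -2/7, 5/7)

Apply the Gram-Schmidt recurrence
  u_1 = v_1
  u_i = v_i − Σ_{j<i} ((v_i · u_j) / (u_j · u_j)) · u_j.

Step by step this gives:
  u_1 = (2, 1, -1, -1)
  u_2 = (4/7, -5/7, -2/7, 5/7)

Orthogonality check:
  u_2 · u_1 = 0 (should be 0)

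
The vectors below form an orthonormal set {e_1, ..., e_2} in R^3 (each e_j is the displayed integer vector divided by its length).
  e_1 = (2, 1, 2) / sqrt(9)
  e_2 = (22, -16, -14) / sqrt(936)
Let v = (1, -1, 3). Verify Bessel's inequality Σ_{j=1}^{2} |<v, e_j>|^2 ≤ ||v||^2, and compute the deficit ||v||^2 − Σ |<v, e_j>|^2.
Σ |<v, e_j>|^2 = 71/13; ||v||^2 = 11; deficit = 72/13

Write each e_j = u_j / sqrt(<u_j, u_j>) where u_j is the displayed integer vector. Then <v, e_j> = <v, u_j> / sqrt(<u_j, u_j>), so |<v, e_j>|^2 = <v, u_j>^2 / <u_j, u_j>.
Coefficients: <v, e_1> = 7/sqrt(9), <v, e_2> = -4/sqrt(936).
Square and sum: Σ |<v, e_j>|^2 = 71/13.
Compute ||v||^2 = v·v = 11.
Deficit = 11 − 71/13 = 72/13 ≥ 0, confirming Bessel's inequality. (The deficit equals ||v − Σ <v,e_j> e_j||^2, the squared distance from v to span{e_j}.)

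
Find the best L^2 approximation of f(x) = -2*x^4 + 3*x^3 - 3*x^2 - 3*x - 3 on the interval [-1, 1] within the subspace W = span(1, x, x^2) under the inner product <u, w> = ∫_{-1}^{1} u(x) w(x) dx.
g(x) = -33*x^2/7 - 6*x/5 - 99/35

The best approximation g ∈ W is the orthogonal projection of f onto W. Writing g = a_0 + a_1 x + a_2 x^2, the coefficients solve the normal equations G · a = b where
  G_{ij} = <φ_i, φ_j> and b_i = <f, φ_i>, with φ_0 = 1, φ_1 = x, φ_2 = x^2.
G =
  [2, 0, 2/3]
  [0, 2/3, 0]
  [2/3, 0, 2/5],
b = (-44/5, -4/5, -132/35).
Solving gives a_0 = -99/35, a_1 = -6/5, a_2 = -33/7, so
  g(x) = -33*x^2/7 - 6*x/5 - 99/35.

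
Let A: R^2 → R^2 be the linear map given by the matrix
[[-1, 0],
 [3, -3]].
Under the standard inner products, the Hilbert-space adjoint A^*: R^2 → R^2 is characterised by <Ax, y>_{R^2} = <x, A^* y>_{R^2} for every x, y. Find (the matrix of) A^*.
A^* = A^T =
[[-1, 3],
 [0, -3]]

For real matrices with standard dot products, the defining identity <Ax, y> = <x, A^* y> gives (Ax)^T y = x^T (A^*) y, i.e. x^T A^T y = x^T (A^*) y. Since this holds for all x, y, we must have A^* = A^T. Therefore
A^* =
[[-1, 3],
 [0, -3]].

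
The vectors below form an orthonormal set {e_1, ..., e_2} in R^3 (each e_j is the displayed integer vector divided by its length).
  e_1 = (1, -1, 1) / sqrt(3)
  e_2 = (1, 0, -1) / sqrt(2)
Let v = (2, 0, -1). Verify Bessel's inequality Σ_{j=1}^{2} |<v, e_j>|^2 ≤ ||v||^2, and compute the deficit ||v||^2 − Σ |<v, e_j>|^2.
Σ |<v, e_j>|^2 = 29/6; ||v||^2 = 5; deficit = 1/6

Write each e_j = u_j / sqrt(<u_j, u_j>) where u_j is the displayed integer vector. Then <v, e_j> = <v, u_j> / sqrt(<u_j, u_j>), so |<v, e_j>|^2 = <v, u_j>^2 / <u_j, u_j>.
Coefficients: <v, e_1> = 1/sqrt(3), <v, e_2> = 3/sqrt(2).
Square and sum: Σ |<v, e_j>|^2 = 29/6.
Compute ||v||^2 = v·v = 5.
Deficit = 5 − 29/6 = 1/6 ≥ 0, confirming Bessel's inequality. (The deficit equals ||v − Σ <v,e_j> e_j||^2, the squared distance from v to span{e_j}.)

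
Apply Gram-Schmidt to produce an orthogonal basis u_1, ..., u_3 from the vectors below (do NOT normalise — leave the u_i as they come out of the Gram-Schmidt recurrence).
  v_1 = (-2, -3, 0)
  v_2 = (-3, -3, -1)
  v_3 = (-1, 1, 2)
Orthogonal basis:
  u_1 = (-2, -3, 0)
  u_2 = (-9/13, 6/13, -1)
  u_3 = (-3/2, 1, 3/2)

Apply the Gram-Schmidt recurrence
  u_1 = v_1
  u_i = v_i − Σ_{j<i} ((v_i · u_j) / (u_j · u_j)) · u_j.

Step by step this gives:
  u_1 = (-2, -3, 0)
  u_2 = (-9/13, 6/13, -1)
  u_3 = (-3/2, 1, 3/2)

Orthogonality check:
  u_2 · u_1 = 0 (should be 0)
  u_3 · u_1 = 0 (should be 0)
  u_3 · u_2 = 0 (should be 0)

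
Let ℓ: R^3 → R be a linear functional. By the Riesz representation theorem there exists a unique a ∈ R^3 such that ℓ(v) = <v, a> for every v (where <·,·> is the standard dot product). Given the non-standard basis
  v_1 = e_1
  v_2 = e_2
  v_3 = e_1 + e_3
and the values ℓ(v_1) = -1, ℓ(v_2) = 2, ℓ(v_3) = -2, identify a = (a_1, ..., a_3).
a = (-1, 2, -1)

Write a = (a_1, ..., a_3) in the standard basis. For each basis vector v_i, ℓ(v_i) = <v_i, a> is a linear equation in the a_j's. Collect the n equations into a matrix system V a = ℓ, where row i of V is v_i (expressed in the standard basis). Since V is invertible (lower-triangular with 1s on the diagonal, up to permutation), solve by back-substitution:
  V =
[[1, 0, 0],
 [0, 1, 0],
 [1, 0, 1]]
  V a = (-1, 2, -2)
Solving gives a = (-1, 2, -1).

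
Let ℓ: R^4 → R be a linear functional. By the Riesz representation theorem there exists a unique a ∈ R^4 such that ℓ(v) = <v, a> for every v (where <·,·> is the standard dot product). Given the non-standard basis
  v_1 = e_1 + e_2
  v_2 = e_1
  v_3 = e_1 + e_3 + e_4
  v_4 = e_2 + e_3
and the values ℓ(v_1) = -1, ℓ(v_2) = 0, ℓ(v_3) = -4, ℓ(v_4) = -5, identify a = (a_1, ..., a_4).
a = (0, -1, -4, 0)

Write a = (a_1, ..., a_4) in the standard basis. For each basis vector v_i, ℓ(v_i) = <v_i, a> is a linear equation in the a_j's. Collect the n equations into a matrix system V a = ℓ, where row i of V is v_i (expressed in the standard basis). Since V is invertible (lower-triangular with 1s on the diagonal, up to permutation), solve by back-substitution:
  V =
[[1, 1, 0, 0],
 [1, 0, 0, 0],
 [1, 0, 1, 1],
 [0, 1, 1, 0]]
  V a = (-1, 0, -4, -5)
Solving gives a = (0, -1, -4, 0).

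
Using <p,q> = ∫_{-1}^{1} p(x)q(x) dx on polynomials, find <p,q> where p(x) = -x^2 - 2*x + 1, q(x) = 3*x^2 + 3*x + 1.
<p,q> = -28/15

Expand the product: p(x)·q(x) = -3*x^4 - 9*x^3 - 4*x^2 + x + 1.
∫_{-1}^{1} of each monomial x^k gives [2/(k+1) if k even, 0 if k odd]. Integrating term-by-term (or equivalently evaluating the antiderivative F(x) = -3*x^5/5 - 9*x^4/4 - 4*x^3/3 + x^2/2 + x at the endpoints):
  F(1) − F(−1) = -161/60 − (-49/60) = -28/15.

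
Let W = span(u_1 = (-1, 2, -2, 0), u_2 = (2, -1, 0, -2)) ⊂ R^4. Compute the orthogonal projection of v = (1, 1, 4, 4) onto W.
proj_W(v) = (-7/5, -7/5, 14/5, 14/5)

Set up U = [u_1 | ... | u_2] ∈ R^(4×2). The projector onto W = col(U) is P = U (U^T U)^(-1) U^T.
Compute U^T U =
  [9, -4]
  [-4, 9],
and U^T v = (-7, -7).
Solve U^T U · c = U^T v for the coefficients: c = (-7/5, -7/5). The projection is proj_W(v) = U c.
Check: (v - proj_W(v)) · u_1 = 0  (should be 0).
Check: (v - proj_W(v)) · u_2 = 0  (should be 0).
Result: proj_W(v) = (-7/5, -7/5, 14/5, 14/5).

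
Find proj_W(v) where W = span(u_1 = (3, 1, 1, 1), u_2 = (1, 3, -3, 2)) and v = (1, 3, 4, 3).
proj_W(v) = (820/251, 228/251, 330/251, 245/251)

Set up U = [u_1 | ... | u_2] ∈ R^(4×2). The projector onto W = col(U) is P = U (U^T U)^(-1) U^T.
Compute U^T U =
  [12, 5]
  [5, 23],
and U^T v = (13, 4).
Solve U^T U · c = U^T v for the coefficients: c = (279/251, -17/251). The projection is proj_W(v) = U c.
Check: (v - proj_W(v)) · u_1 = 0  (should be 0).
Check: (v - proj_W(v)) · u_2 = 0  (should be 0).
Result: proj_W(v) = (820/251, 228/251, 330/251, 245/251).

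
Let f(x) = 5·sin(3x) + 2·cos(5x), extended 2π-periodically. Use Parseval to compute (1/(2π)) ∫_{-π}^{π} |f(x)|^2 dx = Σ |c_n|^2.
Σ |c_n|^2 = 29/2

Expand |f|^2 and use orthogonality of {sin(nx), cos(mx)} on [-π, π]:
  ∫_{-π}^{π} sin(nx)^2 dx = π, ∫ cos(mx)^2 dx = π, and cross terms integrate to 0.
So ∫_{-π}^{π} f(x)^2 dx = 5^2 · π + 2^2 · π = (25 + 4)π.
Divide by 2π: (25 + 4)/2 = 29/2.
By Parseval, this equals Σ |c_n|^2.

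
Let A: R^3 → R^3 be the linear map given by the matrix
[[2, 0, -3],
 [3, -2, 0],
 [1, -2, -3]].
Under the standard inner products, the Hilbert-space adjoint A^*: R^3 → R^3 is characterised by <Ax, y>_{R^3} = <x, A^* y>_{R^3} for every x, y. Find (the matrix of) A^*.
A^* = A^T =
[[2, 3, 1],
 [0, -2, -2],
 [-3, 0, -3]]

For real matrices with standard dot products, the defining identity <Ax, y> = <x, A^* y> gives (Ax)^T y = x^T (A^*) y, i.e. x^T A^T y = x^T (A^*) y. Since this holds for all x, y, we must have A^* = A^T. Therefore
A^* =
[[2, 3, 1],
 [0, -2, -2],
 [-3, 0, -3]].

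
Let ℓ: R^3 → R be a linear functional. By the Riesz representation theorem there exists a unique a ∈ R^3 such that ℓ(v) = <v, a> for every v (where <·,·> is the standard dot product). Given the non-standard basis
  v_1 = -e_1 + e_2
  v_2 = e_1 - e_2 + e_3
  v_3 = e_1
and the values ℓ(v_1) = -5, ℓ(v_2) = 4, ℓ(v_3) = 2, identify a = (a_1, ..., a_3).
a = (2, -3, -1)

Write a = (a_1, ..., a_3) in the standard basis. For each basis vector v_i, ℓ(v_i) = <v_i, a> is a linear equation in the a_j's. Collect the n equations into a matrix system V a = ℓ, where row i of V is v_i (expressed in the standard basis). Since V is invertible (lower-triangular with 1s on the diagonal, up to permutation), solve by back-substitution:
  V =
[[-1, 1, 0],
 [1, -1, 1],
 [1, 0, 0]]
  V a = (-5, 4, 2)
Solving gives a = (2, -3, -1).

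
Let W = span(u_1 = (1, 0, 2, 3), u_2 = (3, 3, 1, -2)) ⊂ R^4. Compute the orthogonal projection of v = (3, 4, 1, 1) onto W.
proj_W(v) = (356/107, 288/107, 232/107, 12/107)

Set up U = [u_1 | ... | u_2] ∈ R^(4×2). The projector onto W = col(U) is P = U (U^T U)^(-1) U^T.
Compute U^T U =
  [14, -1]
  [-1, 23],
and U^T v = (8, 20).
Solve U^T U · c = U^T v for the coefficients: c = (68/107, 96/107). The projection is proj_W(v) = U c.
Check: (v - proj_W(v)) · u_1 = 0  (should be 0).
Check: (v - proj_W(v)) · u_2 = 0  (should be 0).
Result: proj_W(v) = (356/107, 288/107, 232/107, 12/107).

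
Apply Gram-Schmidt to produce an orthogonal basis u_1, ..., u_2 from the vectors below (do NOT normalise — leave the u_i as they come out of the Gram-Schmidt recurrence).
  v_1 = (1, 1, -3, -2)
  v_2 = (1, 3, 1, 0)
Orthogonal basis:
  u_1 = (1, 1, -3, -2)
  u_2 = (14/15, 44/15, 6/5, 2/15)

Apply the Gram-Schmidt recurrence
  u_1 = v_1
  u_i = v_i − Σ_{j<i} ((v_i · u_j) / (u_j · u_j)) · u_j.

Step by step this gives:
  u_1 = (1, 1, -3, -2)
  u_2 = (14/15, 44/15, 6/5, 2/15)

Orthogonality check:
  u_2 · u_1 = 0 (should be 0)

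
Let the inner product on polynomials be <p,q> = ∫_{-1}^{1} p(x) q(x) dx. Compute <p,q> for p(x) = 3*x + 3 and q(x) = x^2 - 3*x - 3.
<p,q> = -22

Expand the product: p(x)·q(x) = 3*x^3 - 6*x^2 - 18*x - 9.
∫_{-1}^{1} of each monomial x^k gives [2/(k+1) if k even, 0 if k odd]. Integrating term-by-term (or equivalently evaluating the antiderivative F(x) = 3*x^4/4 - 2*x^3 - 9*x^2 - 9*x at the endpoints):
  F(1) − F(−1) = -77/4 − (11/4) = -22.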